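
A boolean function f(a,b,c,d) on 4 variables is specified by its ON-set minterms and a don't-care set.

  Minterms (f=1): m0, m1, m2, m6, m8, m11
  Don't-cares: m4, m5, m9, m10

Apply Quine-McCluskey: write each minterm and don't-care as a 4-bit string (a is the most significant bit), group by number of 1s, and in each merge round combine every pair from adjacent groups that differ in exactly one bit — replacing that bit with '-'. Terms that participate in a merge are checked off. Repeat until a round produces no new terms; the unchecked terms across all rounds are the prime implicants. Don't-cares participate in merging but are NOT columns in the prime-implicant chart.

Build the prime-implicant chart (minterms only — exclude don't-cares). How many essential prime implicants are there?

2

size-2^0 implicants → 0000(✓)  0001(✓)  0010(✓)  0100(✓)  0101(✓)  0110(✓)  1000(✓)  1001(✓)  1010(✓)  1011(✓)
size-2^1 implicants → -000(✓)  -001(✓)  -010(✓)  0-00(✓)  0-01(✓)  0-10(✓)  00-0(✓)  000-(✓)  01-0(✓)  010-(✓)  10-0(✓)  10-1(✓)  100-(✓)  101-(✓)
size-2^2 implicants → -0-0  -00-  0--0  0-0-  10--
Unchecked terms (primes): -0-0, -00-, 0--0, 0-0-, 10--
Minterm coverage:
  m0 ⊆ -0-0,-00-,0--0,0-0-
  m1 ⊆ -00-,0-0-
  m2 ⊆ -0-0,0--0
  m6 ⊆ 0--0 [E]
  m8 ⊆ -0-0,-00-,10--
  m11 ⊆ 10-- [E]
E = {0--0, 10--}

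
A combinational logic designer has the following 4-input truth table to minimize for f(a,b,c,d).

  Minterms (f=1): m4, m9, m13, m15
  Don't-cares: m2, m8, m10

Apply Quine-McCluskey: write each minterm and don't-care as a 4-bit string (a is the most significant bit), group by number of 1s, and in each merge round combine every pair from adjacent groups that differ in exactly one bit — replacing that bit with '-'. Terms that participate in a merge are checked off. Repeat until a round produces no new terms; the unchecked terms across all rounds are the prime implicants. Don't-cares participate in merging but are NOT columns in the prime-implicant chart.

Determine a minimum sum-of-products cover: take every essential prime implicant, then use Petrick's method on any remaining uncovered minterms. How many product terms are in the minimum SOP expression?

3

size-2^0 implicants → 0010(✓)  0100  1000(✓)  1001(✓)  1010(✓)  1101(✓)  1111(✓)
size-2^1 implicants → -010  1-01  10-0  100-  11-1
Unchecked terms (primes): -010, 0100, 1-01, 10-0, 100-, 11-1
Minterm coverage:
  m4 ⊆ 0100 [E]
  m9 ⊆ 1-01,100-
  m13 ⊆ 1-01,11-1
  m15 ⊆ 11-1 [E]
E = {0100, 11-1}
Petrick residual → 1-01
Cover = a'bc'd' + ac'd + abd  |cover|=3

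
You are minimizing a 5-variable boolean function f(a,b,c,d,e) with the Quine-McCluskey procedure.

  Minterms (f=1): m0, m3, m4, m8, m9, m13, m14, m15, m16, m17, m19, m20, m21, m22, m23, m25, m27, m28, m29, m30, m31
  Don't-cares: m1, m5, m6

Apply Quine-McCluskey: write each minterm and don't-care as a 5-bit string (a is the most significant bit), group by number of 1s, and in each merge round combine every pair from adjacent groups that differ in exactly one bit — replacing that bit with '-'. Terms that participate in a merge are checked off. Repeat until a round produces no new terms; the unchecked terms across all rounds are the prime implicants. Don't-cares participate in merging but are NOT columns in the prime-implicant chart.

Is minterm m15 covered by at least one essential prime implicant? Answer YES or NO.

Round 0: 00000✓ 00001✓ 00011✓ 00100✓ 00101✓ 00110✓ 01000✓ 01001✓ 01101✓ 01110✓ 01111✓ 10000✓ 10001✓ 10011✓ 10100✓ 10101✓ 10110✓ 10111✓ 11001✓ 11011✓ 11100✓ 11101✓ 11110✓ 11111✓
Round 1: -0000✓ -0001✓ -0011✓ -0100✓ -0101✓ -0110✓ -1001✓ -1101✓ -1110✓ -1111✓ 0-000✓ 0-001✓ 0-101✓ 0-110✓ 00-00✓ 00-01✓ 000-1✓ 0000-✓ 001-0✓ 0010-✓ 01-01✓ 0100-✓ 011-1✓ 0111-✓ 1-001✓ 1-011✓ 1-100✓ 1-101✓ 1-110✓ 1-111✓ 10-00✓ 10-01✓ 10-11✓ 100-1✓ 1000-✓ 101-0✓ 101-1✓ 1010-✓ 1011-✓ 11-01✓ 11-11✓ 110-1✓ 111-0✓ 111-1✓ 1110-✓ 1111-✓
Round 2: --001✓ --101✓ --110 -0-00✓ -0-01✓ -00-1 -000-✓ -01-0 -010-✓ -1-01✓ -11-1 -111- 0--01✓ 0-00- 00-0-✓ 1--01✓ 1--11✓ 1-0-1✓ 1-1-0✓ 1-1-1✓ 1-10-✓ 1-11-✓ 10--1✓ 10-0-✓ 101--✓ 11--1✓ 111--✓
Round 3: ---01 -0-0- 1---1 1-1--
PIs = {---01, --110, -0-0-, -00-1, -01-0, -11-1, -111-, 0-00-, 1---1, 1-1--}
Coverage chart:
  m0: -0-0-,0-00-
  m3: -00-1 ←essential
  m4: -0-0-,-01-0
  m8: 0-00- ←essential
  m9: ---01,0-00-
  m13: ---01,-11-1
  m14: --110,-111-
  m15: -11-1,-111-
  m16: -0-0- ←essential
  m17: ---01,-0-0-,-00-1,1---1
  m19: -00-1,1---1
  m20: -0-0-,-01-0,1-1--
  m21: ---01,-0-0-,1---1,1-1--
  m22: --110,-01-0,1-1--
  m23: 1---1,1-1--
  m25: ---01,1---1
  m27: 1---1 ←essential
  m28: 1-1-- ←essential
  m29: ---01,-11-1,1---1,1-1--
  m30: --110,-111-,1-1--
  m31: -11-1,-111-,1---1,1-1--
Essential: -0-0-, -00-1, 0-00-, 1---1, 1-1--

NO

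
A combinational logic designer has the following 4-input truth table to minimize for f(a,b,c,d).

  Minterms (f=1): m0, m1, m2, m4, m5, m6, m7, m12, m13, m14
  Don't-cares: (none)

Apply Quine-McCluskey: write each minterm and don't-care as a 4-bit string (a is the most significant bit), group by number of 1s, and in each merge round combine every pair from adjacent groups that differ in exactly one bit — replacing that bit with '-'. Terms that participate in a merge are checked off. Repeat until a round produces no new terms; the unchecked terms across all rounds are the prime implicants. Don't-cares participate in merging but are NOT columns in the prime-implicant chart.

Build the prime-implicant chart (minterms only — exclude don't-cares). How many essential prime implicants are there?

5

Round 0: 0000✓ 0001✓ 0010✓ 0100✓ 0101✓ 0110✓ 0111✓ 1100✓ 1101✓ 1110✓
Round 1: -100✓ -101✓ -110✓ 0-00✓ 0-01✓ 0-10✓ 00-0✓ 000-✓ 01-0✓ 01-1✓ 010-✓ 011-✓ 11-0✓ 110-✓
Round 2: -1-0 -10- 0--0 0-0- 01--
PIs = {-1-0, -10-, 0--0, 0-0-, 01--}
Coverage chart:
  m0: 0--0,0-0-
  m1: 0-0- ←essential
  m2: 0--0 ←essential
  m4: -1-0,-10-,0--0,0-0-,01--
  m5: -10-,0-0-,01--
  m6: -1-0,0--0,01--
  m7: 01-- ←essential
  m12: -1-0,-10-
  m13: -10- ←essential
  m14: -1-0 ←essential
Essential: -1-0, -10-, 0--0, 0-0-, 01--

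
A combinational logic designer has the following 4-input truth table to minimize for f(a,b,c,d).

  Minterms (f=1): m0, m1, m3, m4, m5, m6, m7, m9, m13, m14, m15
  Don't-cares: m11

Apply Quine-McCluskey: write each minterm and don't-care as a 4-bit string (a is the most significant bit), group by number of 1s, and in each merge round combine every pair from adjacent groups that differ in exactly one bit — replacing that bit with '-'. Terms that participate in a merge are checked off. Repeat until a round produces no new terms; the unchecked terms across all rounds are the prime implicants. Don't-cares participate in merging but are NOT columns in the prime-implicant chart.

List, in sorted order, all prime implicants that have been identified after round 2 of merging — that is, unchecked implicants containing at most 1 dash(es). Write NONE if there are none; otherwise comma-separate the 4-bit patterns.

[col 0] 0000*, 0001*, 0011*, 0100*, 0101*, 0110*, 0111*, 1001*, 1011*, 1101*, 1110*, 1111*
[col 1] -001*, -011*, -101*, -110*, -111*, 0-00*, 0-01*, 0-11*, 00-1*, 000-*, 01-0*, 01-1*, 010-*, 011-*, 1-01*, 1-11*, 10-1*, 11-1*, 111-*
[col 2] --01*, --11*, -0-1*, -1-1*, -11-, 0--1*, 0-0-, 01--, 1--1*
[col 3] ---1
Prime implicants: ---1, -11-, 0-0-, 01--

NONE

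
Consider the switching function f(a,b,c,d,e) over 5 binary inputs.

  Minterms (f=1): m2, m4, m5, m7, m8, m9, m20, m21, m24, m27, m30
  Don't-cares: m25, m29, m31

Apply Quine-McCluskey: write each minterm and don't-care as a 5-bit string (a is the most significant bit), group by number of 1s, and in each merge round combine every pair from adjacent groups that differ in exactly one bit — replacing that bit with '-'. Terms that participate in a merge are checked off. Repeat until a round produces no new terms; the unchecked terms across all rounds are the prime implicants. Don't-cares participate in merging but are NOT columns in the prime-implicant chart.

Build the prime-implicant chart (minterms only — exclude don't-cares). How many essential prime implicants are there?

6

size-2^0 implicants → 00010  00100(✓)  00101(✓)  00111(✓)  01000(✓)  01001(✓)  10100(✓)  10101(✓)  11000(✓)  11001(✓)  11011(✓)  11101(✓)  11110(✓)  11111(✓)
size-2^1 implicants → -0100(✓)  -0101(✓)  -1000(✓)  -1001(✓)  001-1  0010-(✓)  0100-(✓)  1-101  1010-(✓)  11-01(✓)  11-11(✓)  110-1(✓)  1100-(✓)  111-1(✓)  1111-
size-2^2 implicants → -010-  -100-  11--1
Unchecked terms (primes): -010-, -100-, 00010, 001-1, 1-101, 11--1, 1111-
Minterm coverage:
  m2 ⊆ 00010 [E]
  m4 ⊆ -010- [E]
  m5 ⊆ -010-,001-1
  m7 ⊆ 001-1 [E]
  m8 ⊆ -100- [E]
  m9 ⊆ -100- [E]
  m20 ⊆ -010- [E]
  m21 ⊆ -010-,1-101
  m24 ⊆ -100- [E]
  m27 ⊆ 11--1 [E]
  m30 ⊆ 1111- [E]
E = {-010-, -100-, 00010, 001-1, 11--1, 1111-}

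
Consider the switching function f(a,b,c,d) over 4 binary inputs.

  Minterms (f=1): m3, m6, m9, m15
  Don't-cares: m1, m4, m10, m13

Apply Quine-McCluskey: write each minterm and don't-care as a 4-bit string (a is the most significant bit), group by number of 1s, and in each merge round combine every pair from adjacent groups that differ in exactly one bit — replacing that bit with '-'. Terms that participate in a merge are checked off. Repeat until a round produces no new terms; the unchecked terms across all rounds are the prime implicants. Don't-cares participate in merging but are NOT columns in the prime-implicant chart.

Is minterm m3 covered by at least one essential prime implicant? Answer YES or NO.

Round 0: 0001✓ 0011✓ 0100✓ 0110✓ 1001✓ 1010 1101✓ 1111✓
Round 1: -001 00-1 01-0 1-01 11-1
PIs = {-001, 00-1, 01-0, 1-01, 1010, 11-1}
Coverage chart:
  m3: 00-1 ←essential
  m6: 01-0 ←essential
  m9: -001,1-01
  m15: 11-1 ←essential
Essential: 00-1, 01-0, 11-1

YES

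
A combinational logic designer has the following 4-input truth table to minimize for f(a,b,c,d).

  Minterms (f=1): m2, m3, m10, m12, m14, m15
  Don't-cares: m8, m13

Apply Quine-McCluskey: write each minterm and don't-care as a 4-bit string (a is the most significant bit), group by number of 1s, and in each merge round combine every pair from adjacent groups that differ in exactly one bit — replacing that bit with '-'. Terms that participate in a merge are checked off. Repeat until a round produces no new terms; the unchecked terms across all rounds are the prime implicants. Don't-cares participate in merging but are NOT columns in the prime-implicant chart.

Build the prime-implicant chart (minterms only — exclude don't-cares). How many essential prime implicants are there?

2

Round 0: 0010✓ 0011✓ 1000✓ 1010✓ 1100✓ 1101✓ 1110✓ 1111✓
Round 1: -010 001- 1-00✓ 1-10✓ 10-0✓ 11-0✓ 11-1✓ 110-✓ 111-✓
Round 2: 1--0 11--
PIs = {-010, 001-, 1--0, 11--}
Coverage chart:
  m2: -010,001-
  m3: 001- ←essential
  m10: -010,1--0
  m12: 1--0,11--
  m14: 1--0,11--
  m15: 11-- ←essential
Essential: 001-, 11--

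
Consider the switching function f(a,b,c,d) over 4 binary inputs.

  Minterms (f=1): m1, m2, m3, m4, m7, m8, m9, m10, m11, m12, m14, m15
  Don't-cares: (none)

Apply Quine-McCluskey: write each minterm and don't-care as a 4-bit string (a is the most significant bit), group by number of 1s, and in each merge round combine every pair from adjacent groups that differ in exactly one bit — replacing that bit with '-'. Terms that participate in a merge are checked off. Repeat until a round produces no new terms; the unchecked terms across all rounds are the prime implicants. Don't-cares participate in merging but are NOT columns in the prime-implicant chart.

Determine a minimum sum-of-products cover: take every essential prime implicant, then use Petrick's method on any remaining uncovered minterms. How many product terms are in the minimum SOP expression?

size-2^0 implicants → 0001(✓)  0010(✓)  0011(✓)  0100(✓)  0111(✓)  1000(✓)  1001(✓)  1010(✓)  1011(✓)  1100(✓)  1110(✓)  1111(✓)
size-2^1 implicants → -001(✓)  -010(✓)  -011(✓)  -100  -111(✓)  0-11(✓)  00-1(✓)  001-(✓)  1-00(✓)  1-10(✓)  1-11(✓)  10-0(✓)  10-1(✓)  100-(✓)  101-(✓)  11-0(✓)  111-(✓)
size-2^2 implicants → --11  -0-1  -01-  1--0  1-1-  10--
Unchecked terms (primes): --11, -0-1, -01-, -100, 1--0, 1-1-, 10--
Minterm coverage:
  m1 ⊆ -0-1 [E]
  m2 ⊆ -01- [E]
  m3 ⊆ --11,-0-1,-01-
  m4 ⊆ -100 [E]
  m7 ⊆ --11 [E]
  m8 ⊆ 1--0,10--
  m9 ⊆ -0-1,10--
  m10 ⊆ -01-,1--0,1-1-,10--
  m11 ⊆ --11,-0-1,-01-,1-1-,10--
  m12 ⊆ -100,1--0
  m14 ⊆ 1--0,1-1-
  m15 ⊆ --11,1-1-
E = {--11, -0-1, -01-, -100}
Petrick residual → 1--0
Cover = cd + b'd + b'c + bc'd' + ad'  |cover|=5

5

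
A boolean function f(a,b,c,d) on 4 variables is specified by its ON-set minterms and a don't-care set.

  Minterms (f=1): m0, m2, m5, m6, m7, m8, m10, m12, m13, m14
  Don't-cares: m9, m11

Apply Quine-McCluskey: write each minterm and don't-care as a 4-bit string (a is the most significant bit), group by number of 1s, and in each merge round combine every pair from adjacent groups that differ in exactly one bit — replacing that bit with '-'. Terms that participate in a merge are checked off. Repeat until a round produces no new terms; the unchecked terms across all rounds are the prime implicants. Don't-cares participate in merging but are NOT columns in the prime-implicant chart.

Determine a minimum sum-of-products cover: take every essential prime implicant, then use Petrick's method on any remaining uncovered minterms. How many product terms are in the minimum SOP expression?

4

[col 0] 0000*, 0010*, 0101*, 0110*, 0111*, 1000*, 1001*, 1010*, 1011*, 1100*, 1101*, 1110*
[col 1] -000*, -010*, -101, -110*, 0-10*, 00-0*, 01-1, 011-, 1-00*, 1-01*, 1-10*, 10-0*, 10-1*, 100-*, 101-*, 11-0*, 110-*
[col 2] --10, -0-0, 1--0, 1-0-, 10--
Prime implicants: --10, -0-0, -101, 01-1, 011-, 1--0, 1-0-, 10--
PI chart (minterm → PIs covering it):
  0 | -0-0  (sole → essential)
  2 | --10,-0-0
  5 | -101,01-1
  6 | --10,011-
  7 | 01-1,011-
  8 | -0-0,1--0,1-0-,10--
  10 | --10,-0-0,1--0,10--
  12 | 1--0,1-0-
  13 | -101,1-0-
  14 | --10,1--0
Essential prime implicants: -0-0
Petrick residual → --10, 01-1, 1-0-
Minimum SOP uses 4 PIs: cd' + b'd' + a'bd + ac'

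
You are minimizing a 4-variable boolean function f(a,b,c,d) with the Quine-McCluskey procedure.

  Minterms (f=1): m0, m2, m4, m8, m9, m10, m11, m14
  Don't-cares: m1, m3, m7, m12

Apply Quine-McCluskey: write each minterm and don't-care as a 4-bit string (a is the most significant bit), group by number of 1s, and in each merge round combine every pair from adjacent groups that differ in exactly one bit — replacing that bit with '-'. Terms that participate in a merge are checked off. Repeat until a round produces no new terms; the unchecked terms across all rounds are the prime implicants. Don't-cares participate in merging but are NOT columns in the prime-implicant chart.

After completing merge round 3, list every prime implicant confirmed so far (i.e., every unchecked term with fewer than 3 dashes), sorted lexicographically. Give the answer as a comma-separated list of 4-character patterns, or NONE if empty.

--00, 0-11, 1--0

Round 0: 0000✓ 0001✓ 0010✓ 0011✓ 0100✓ 0111✓ 1000✓ 1001✓ 1010✓ 1011✓ 1100✓ 1110✓
Round 1: -000✓ -001✓ -010✓ -011✓ -100✓ 0-00✓ 0-11 00-0✓ 00-1✓ 000-✓ 001-✓ 1-00✓ 1-10✓ 10-0✓ 10-1✓ 100-✓ 101-✓ 11-0✓
Round 2: --00 -0-0✓ -0-1✓ -00-✓ -01-✓ 00--✓ 1--0 10--✓
Round 3: -0--
PIs = {--00, -0--, 0-11, 1--0}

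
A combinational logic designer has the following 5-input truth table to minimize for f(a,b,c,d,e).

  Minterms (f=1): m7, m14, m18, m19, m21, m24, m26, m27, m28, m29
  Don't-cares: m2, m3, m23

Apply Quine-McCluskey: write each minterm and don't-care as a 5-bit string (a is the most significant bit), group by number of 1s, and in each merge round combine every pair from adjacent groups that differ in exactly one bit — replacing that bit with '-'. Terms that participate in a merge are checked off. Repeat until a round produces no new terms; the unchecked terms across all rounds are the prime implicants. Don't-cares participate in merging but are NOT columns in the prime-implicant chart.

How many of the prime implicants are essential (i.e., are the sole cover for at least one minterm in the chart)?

Round 0: 00010✓ 00011✓ 00111✓ 01110 10010✓ 10011✓ 10101✓ 10111✓ 11000✓ 11010✓ 11011✓ 11100✓ 11101✓
Round 1: -0010✓ -0011✓ -0111✓ 00-11✓ 0001-✓ 1-010✓ 1-011✓ 1-101 10-11✓ 1001-✓ 101-1 11-00 110-0 1101-✓ 1110-
Round 2: -0-11 -001- 1-01-
PIs = {-0-11, -001-, 01110, 1-01-, 1-101, 101-1, 11-00, 110-0, 1110-}
Coverage chart:
  m7: -0-11 ←essential
  m14: 01110 ←essential
  m18: -001-,1-01-
  m19: -0-11,-001-,1-01-
  m21: 1-101,101-1
  m24: 11-00,110-0
  m26: 1-01-,110-0
  m27: 1-01- ←essential
  m28: 11-00,1110-
  m29: 1-101,1110-
Essential: -0-11, 01110, 1-01-

3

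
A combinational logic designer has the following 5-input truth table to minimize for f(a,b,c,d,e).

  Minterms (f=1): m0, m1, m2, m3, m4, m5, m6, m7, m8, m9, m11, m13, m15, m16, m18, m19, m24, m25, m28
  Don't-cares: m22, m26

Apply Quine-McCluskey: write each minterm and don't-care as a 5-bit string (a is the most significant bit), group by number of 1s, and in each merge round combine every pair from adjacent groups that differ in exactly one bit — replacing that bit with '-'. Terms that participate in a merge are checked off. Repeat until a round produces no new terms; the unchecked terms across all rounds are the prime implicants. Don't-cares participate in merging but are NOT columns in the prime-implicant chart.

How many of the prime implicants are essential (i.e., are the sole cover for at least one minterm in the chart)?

5

[col 0] 00000*, 00001*, 00010*, 00011*, 00100*, 00101*, 00110*, 00111*, 01000*, 01001*, 01011*, 01101*, 01111*, 10000*, 10010*, 10011*, 10110*, 11000*, 11001*, 11010*, 11100*
[col 1] -0000*, -0010*, -0011*, -0110*, -1000*, -1001*, 0-000*, 0-001*, 0-011*, 0-101*, 0-111*, 00-00*, 00-01*, 00-10*, 00-11*, 000-0*, 000-1*, 0000-*, 0001-*, 001-0*, 001-1*, 0010-*, 0011-*, 01-01*, 01-11*, 010-1*, 0100-*, 011-1*, 1-000*, 1-010*, 10-10*, 100-0*, 1001-*, 11-00, 110-0*, 1100-*
[col 2] --000, -0-10, -00-0, -001-, -100-, 0--01*, 0--11*, 0-0-1*, 0-00-, 0-1-1*, 00--0*, 00--1*, 00-0-*, 00-1-*, 000--*, 001--*, 01--1*, 1-0-0
[col 3] 0---1, 00---
Prime implicants: --000, -0-10, -00-0, -001-, -100-, 0---1, 0-00-, 00---, 1-0-0, 11-00
PI chart (minterm → PIs covering it):
  0 | --000,-00-0,0-00-,00---
  1 | 0---1,0-00-,00---
  2 | -0-10,-00-0,-001-,00---
  3 | -001-,0---1,00---
  4 | 00---  (sole → essential)
  5 | 0---1,00---
  6 | -0-10,00---
  7 | 0---1,00---
  8 | --000,-100-,0-00-
  9 | -100-,0---1,0-00-
  11 | 0---1  (sole → essential)
  13 | 0---1  (sole → essential)
  15 | 0---1  (sole → essential)
  16 | --000,-00-0,1-0-0
  18 | -0-10,-00-0,-001-,1-0-0
  19 | -001-  (sole → essential)
  24 | --000,-100-,1-0-0,11-00
  25 | -100-  (sole → essential)
  28 | 11-00  (sole → essential)
Essential prime implicants: -001-, -100-, 0---1, 00---, 11-00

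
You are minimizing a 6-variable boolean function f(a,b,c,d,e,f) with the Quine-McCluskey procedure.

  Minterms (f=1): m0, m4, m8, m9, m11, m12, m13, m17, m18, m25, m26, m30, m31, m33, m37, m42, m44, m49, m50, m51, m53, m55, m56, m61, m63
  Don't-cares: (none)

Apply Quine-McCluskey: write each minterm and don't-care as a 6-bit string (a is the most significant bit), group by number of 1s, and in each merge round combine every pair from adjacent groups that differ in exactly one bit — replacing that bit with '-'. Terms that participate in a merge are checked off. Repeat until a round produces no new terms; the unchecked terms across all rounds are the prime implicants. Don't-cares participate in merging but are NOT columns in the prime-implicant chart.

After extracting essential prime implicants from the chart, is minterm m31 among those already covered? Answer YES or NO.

size-2^0 implicants → 000000(✓)  000100(✓)  001000(✓)  001001(✓)  001011(✓)  001100(✓)  001101(✓)  010001(✓)  010010(✓)  011001(✓)  011010(✓)  011110(✓)  011111(✓)  100001(✓)  100101(✓)  101010  101100(✓)  110001(✓)  110010(✓)  110011(✓)  110101(✓)  110111(✓)  111000  111101(✓)  111111(✓)
size-2^1 implicants → -01100  -10001  -10010  -11111  0-1001  00-000(✓)  00-100(✓)  000-00(✓)  001-00(✓)  001-01(✓)  0010-1  00100-(✓)  00110-(✓)  01-001  01-010  011-10  01111-  1-0001(✓)  1-0101(✓)  100-01(✓)  11-101(✓)  11-111(✓)  110-01(✓)  110-11(✓)  1100-1(✓)  11001-  1101-1(✓)  1111-1(✓)
size-2^2 implicants → 00--00  001-0-  1-0-01  11-1-1  110--1
Unchecked terms (primes): -01100, -10001, -10010, -11111, 0-1001, 00--00, 001-0-, 0010-1, 01-001, 01-010, 011-10, 01111-, 1-0-01, 101010, 11-1-1, 110--1, 11001-, 111000
Minterm coverage:
  m0 ⊆ 00--00 [E]
  m4 ⊆ 00--00 [E]
  m8 ⊆ 00--00,001-0-
  m9 ⊆ 0-1001,001-0-,0010-1
  m11 ⊆ 0010-1 [E]
  m12 ⊆ -01100,00--00,001-0-
  m13 ⊆ 001-0- [E]
  m17 ⊆ -10001,01-001
  m18 ⊆ -10010,01-010
  m25 ⊆ 0-1001,01-001
  m26 ⊆ 01-010,011-10
  m30 ⊆ 011-10,01111-
  m31 ⊆ -11111,01111-
  m33 ⊆ 1-0-01 [E]
  m37 ⊆ 1-0-01 [E]
  m42 ⊆ 101010 [E]
  m44 ⊆ -01100 [E]
  m49 ⊆ -10001,1-0-01,110--1
  m50 ⊆ -10010,11001-
  m51 ⊆ 110--1,11001-
  m53 ⊆ 1-0-01,11-1-1,110--1
  m55 ⊆ 11-1-1,110--1
  m56 ⊆ 111000 [E]
  m61 ⊆ 11-1-1 [E]
  m63 ⊆ -11111,11-1-1
E = {-01100, 00--00, 001-0-, 0010-1, 1-0-01, 101010, 11-1-1, 111000}

NO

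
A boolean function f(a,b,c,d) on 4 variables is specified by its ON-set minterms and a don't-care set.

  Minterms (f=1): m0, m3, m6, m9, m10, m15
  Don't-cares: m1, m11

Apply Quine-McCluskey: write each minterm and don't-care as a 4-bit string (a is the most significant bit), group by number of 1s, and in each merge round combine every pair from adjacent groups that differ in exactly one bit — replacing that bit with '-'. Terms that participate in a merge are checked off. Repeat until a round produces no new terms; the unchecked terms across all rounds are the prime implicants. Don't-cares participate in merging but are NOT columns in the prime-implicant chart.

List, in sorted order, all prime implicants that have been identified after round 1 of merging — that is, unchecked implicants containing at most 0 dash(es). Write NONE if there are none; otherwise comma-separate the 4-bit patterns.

0110

size-2^0 implicants → 0000(✓)  0001(✓)  0011(✓)  0110  1001(✓)  1010(✓)  1011(✓)  1111(✓)
size-2^1 implicants → -001(✓)  -011(✓)  00-1(✓)  000-  1-11  10-1(✓)  101-
size-2^2 implicants → -0-1
Unchecked terms (primes): -0-1, 000-, 0110, 1-11, 101-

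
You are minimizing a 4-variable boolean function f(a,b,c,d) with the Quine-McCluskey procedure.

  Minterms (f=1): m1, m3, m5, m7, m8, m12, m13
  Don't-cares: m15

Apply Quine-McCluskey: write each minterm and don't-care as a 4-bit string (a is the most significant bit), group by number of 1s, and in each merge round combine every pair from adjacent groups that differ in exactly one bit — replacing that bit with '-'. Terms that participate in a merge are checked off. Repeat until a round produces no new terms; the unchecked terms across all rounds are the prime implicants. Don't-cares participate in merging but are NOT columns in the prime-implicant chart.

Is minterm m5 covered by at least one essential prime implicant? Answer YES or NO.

YES

Round 0: 0001✓ 0011✓ 0101✓ 0111✓ 1000✓ 1100✓ 1101✓ 1111✓
Round 1: -101✓ -111✓ 0-01✓ 0-11✓ 00-1✓ 01-1✓ 1-00 11-1✓ 110-
Round 2: -1-1 0--1
PIs = {-1-1, 0--1, 1-00, 110-}
Coverage chart:
  m1: 0--1 ←essential
  m3: 0--1 ←essential
  m5: -1-1,0--1
  m7: -1-1,0--1
  m8: 1-00 ←essential
  m12: 1-00,110-
  m13: -1-1,110-
Essential: 0--1, 1-00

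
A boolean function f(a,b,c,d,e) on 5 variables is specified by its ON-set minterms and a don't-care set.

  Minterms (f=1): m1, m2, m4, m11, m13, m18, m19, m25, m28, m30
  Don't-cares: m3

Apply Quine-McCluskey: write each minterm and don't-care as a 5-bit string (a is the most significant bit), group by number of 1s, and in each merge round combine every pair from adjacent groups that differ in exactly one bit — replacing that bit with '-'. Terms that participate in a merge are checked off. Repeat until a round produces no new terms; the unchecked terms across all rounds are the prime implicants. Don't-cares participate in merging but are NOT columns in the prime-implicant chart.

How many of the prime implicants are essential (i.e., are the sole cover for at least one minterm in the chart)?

7

Round 0: 00001✓ 00010✓ 00011✓ 00100 01011✓ 01101 10010✓ 10011✓ 11001 11100✓ 11110✓
Round 1: -0010✓ -0011✓ 0-011 000-1 0001-✓ 1001-✓ 111-0
Round 2: -001-
PIs = {-001-, 0-011, 000-1, 00100, 01101, 11001, 111-0}
Coverage chart:
  m1: 000-1 ←essential
  m2: -001- ←essential
  m4: 00100 ←essential
  m11: 0-011 ←essential
  m13: 01101 ←essential
  m18: -001- ←essential
  m19: -001- ←essential
  m25: 11001 ←essential
  m28: 111-0 ←essential
  m30: 111-0 ←essential
Essential: -001-, 0-011, 000-1, 00100, 01101, 11001, 111-0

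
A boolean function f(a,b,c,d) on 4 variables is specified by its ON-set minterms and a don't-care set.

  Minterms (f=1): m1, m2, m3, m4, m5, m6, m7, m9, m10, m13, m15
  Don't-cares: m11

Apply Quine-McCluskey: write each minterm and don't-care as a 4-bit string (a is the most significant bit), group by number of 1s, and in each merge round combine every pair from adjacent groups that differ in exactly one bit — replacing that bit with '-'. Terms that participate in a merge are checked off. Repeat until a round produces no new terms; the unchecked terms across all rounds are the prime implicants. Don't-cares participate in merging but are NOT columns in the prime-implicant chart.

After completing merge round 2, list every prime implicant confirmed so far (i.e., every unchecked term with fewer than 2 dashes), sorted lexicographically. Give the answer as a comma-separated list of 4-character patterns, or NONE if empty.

Round 0: 0001✓ 0010✓ 0011✓ 0100✓ 0101✓ 0110✓ 0111✓ 1001✓ 1010✓ 1011✓ 1101✓ 1111✓
Round 1: -001✓ -010✓ -011✓ -101✓ -111✓ 0-01✓ 0-10✓ 0-11✓ 00-1✓ 001-✓ 01-0✓ 01-1✓ 010-✓ 011-✓ 1-01✓ 1-11✓ 10-1✓ 101-✓ 11-1✓
Round 2: --01✓ --11✓ -0-1✓ -01- -1-1✓ 0--1✓ 0-1- 01-- 1--1✓
Round 3: ---1
PIs = {---1, -01-, 0-1-, 01--}

NONE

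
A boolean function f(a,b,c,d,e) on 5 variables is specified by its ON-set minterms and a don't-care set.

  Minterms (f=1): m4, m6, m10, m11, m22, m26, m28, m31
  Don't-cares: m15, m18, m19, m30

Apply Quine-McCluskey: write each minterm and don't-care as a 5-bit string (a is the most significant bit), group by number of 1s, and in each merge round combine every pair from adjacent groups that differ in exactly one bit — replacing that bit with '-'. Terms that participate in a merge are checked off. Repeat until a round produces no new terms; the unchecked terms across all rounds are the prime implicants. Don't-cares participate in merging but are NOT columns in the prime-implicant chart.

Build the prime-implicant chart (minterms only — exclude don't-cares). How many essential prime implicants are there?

Round 0: 00100✓ 00110✓ 01010✓ 01011✓ 01111✓ 10010✓ 10011✓ 10110✓ 11010✓ 11100✓ 11110✓ 11111✓
Round 1: -0110 -1010 -1111 001-0 01-11 0101- 1-010✓ 1-110✓ 10-10✓ 1001- 11-10✓ 111-0 1111-
Round 2: 1--10
PIs = {-0110, -1010, -1111, 001-0, 01-11, 0101-, 1--10, 1001-, 111-0, 1111-}
Coverage chart:
  m4: 001-0 ←essential
  m6: -0110,001-0
  m10: -1010,0101-
  m11: 01-11,0101-
  m22: -0110,1--10
  m26: -1010,1--10
  m28: 111-0 ←essential
  m31: -1111,1111-
Essential: 001-0, 111-0

2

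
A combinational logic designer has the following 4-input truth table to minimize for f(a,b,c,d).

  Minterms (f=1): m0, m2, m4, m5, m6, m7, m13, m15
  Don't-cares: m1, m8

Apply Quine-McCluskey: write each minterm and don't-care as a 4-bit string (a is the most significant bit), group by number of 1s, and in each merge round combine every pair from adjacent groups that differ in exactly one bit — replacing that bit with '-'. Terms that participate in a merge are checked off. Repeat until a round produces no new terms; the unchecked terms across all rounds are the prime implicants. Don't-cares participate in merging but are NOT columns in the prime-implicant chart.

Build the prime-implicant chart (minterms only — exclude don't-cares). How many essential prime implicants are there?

2

Round 0: 0000✓ 0001✓ 0010✓ 0100✓ 0101✓ 0110✓ 0111✓ 1000✓ 1101✓ 1111✓
Round 1: -000 -101✓ -111✓ 0-00✓ 0-01✓ 0-10✓ 00-0✓ 000-✓ 01-0✓ 01-1✓ 010-✓ 011-✓ 11-1✓
Round 2: -1-1 0--0 0-0- 01--
PIs = {-000, -1-1, 0--0, 0-0-, 01--}
Coverage chart:
  m0: -000,0--0,0-0-
  m2: 0--0 ←essential
  m4: 0--0,0-0-,01--
  m5: -1-1,0-0-,01--
  m6: 0--0,01--
  m7: -1-1,01--
  m13: -1-1 ←essential
  m15: -1-1 ←essential
Essential: -1-1, 0--0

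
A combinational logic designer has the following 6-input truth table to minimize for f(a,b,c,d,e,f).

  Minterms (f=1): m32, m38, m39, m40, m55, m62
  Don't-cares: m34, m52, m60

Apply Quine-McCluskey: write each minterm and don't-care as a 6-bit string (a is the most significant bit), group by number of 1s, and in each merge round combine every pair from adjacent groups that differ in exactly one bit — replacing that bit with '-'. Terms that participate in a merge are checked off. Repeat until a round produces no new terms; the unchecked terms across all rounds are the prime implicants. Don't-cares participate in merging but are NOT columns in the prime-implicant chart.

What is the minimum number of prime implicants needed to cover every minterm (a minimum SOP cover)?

[col 0] 100000*, 100010*, 100110*, 100111*, 101000*, 110100*, 110111*, 111100*, 111110*
[col 1] 1-0111, 10-000, 100-10, 1000-0, 10011-, 11-100, 1111-0
Prime implicants: 1-0111, 10-000, 100-10, 1000-0, 10011-, 11-100, 1111-0
PI chart (minterm → PIs covering it):
  32 | 10-000,1000-0
  38 | 100-10,10011-
  39 | 1-0111,10011-
  40 | 10-000  (sole → essential)
  55 | 1-0111  (sole → essential)
  62 | 1111-0  (sole → essential)
Essential prime implicants: 1-0111, 10-000, 1111-0
Petrick residual → 100-10
Minimum SOP uses 4 PIs: ac'def + ab'd'e'f' + ab'c'ef' + abcdf'

4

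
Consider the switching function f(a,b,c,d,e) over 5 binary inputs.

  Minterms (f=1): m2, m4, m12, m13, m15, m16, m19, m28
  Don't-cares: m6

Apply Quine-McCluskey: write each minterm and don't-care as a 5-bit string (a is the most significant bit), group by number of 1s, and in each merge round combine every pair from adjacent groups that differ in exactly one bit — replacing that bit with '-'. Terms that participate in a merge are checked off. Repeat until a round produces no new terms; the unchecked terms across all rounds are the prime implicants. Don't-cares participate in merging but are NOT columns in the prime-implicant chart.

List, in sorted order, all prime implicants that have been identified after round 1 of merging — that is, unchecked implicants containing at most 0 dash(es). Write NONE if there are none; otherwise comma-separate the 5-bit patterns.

10000, 10011

Round 0: 00010✓ 00100✓ 00110✓ 01100✓ 01101✓ 01111✓ 10000 10011 11100✓
Round 1: -1100 0-100 00-10 001-0 011-1 0110-
PIs = {-1100, 0-100, 00-10, 001-0, 011-1, 0110-, 10000, 10011}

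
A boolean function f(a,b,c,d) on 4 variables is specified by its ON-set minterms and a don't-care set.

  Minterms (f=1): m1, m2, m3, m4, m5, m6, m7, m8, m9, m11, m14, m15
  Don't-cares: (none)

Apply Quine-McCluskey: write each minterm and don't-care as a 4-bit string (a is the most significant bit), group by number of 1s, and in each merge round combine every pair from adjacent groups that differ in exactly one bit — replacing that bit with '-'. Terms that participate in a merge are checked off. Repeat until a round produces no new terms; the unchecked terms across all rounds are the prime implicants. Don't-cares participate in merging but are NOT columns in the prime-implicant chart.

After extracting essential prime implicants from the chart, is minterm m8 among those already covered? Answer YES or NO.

YES

[col 0] 0001*, 0010*, 0011*, 0100*, 0101*, 0110*, 0111*, 1000*, 1001*, 1011*, 1110*, 1111*
[col 1] -001*, -011*, -110*, -111*, 0-01*, 0-10*, 0-11*, 00-1*, 001-*, 01-0*, 01-1*, 010-*, 011-*, 1-11*, 10-1*, 100-, 111-*
[col 2] --11, -0-1, -11-, 0--1, 0-1-, 01--
Prime implicants: --11, -0-1, -11-, 0--1, 0-1-, 01--, 100-
PI chart (minterm → PIs covering it):
  1 | -0-1,0--1
  2 | 0-1-  (sole → essential)
  3 | --11,-0-1,0--1,0-1-
  4 | 01--  (sole → essential)
  5 | 0--1,01--
  6 | -11-,0-1-,01--
  7 | --11,-11-,0--1,0-1-,01--
  8 | 100-  (sole → essential)
  9 | -0-1,100-
  11 | --11,-0-1
  14 | -11-  (sole → essential)
  15 | --11,-11-
Essential prime implicants: -11-, 0-1-, 01--, 100-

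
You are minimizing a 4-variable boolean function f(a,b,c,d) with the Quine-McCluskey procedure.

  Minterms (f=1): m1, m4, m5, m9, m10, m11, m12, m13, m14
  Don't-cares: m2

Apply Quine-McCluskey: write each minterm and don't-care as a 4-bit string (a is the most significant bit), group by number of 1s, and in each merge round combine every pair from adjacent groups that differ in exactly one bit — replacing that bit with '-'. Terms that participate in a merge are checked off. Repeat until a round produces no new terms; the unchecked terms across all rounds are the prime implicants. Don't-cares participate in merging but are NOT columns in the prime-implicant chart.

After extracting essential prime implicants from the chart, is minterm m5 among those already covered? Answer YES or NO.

YES

size-2^0 implicants → 0001(✓)  0010(✓)  0100(✓)  0101(✓)  1001(✓)  1010(✓)  1011(✓)  1100(✓)  1101(✓)  1110(✓)
size-2^1 implicants → -001(✓)  -010  -100(✓)  -101(✓)  0-01(✓)  010-(✓)  1-01(✓)  1-10  10-1  101-  11-0  110-(✓)
size-2^2 implicants → --01  -10-
Unchecked terms (primes): --01, -010, -10-, 1-10, 10-1, 101-, 11-0
Minterm coverage:
  m1 ⊆ --01 [E]
  m4 ⊆ -10- [E]
  m5 ⊆ --01,-10-
  m9 ⊆ --01,10-1
  m10 ⊆ -010,1-10,101-
  m11 ⊆ 10-1,101-
  m12 ⊆ -10-,11-0
  m13 ⊆ --01,-10-
  m14 ⊆ 1-10,11-0
E = {--01, -10-}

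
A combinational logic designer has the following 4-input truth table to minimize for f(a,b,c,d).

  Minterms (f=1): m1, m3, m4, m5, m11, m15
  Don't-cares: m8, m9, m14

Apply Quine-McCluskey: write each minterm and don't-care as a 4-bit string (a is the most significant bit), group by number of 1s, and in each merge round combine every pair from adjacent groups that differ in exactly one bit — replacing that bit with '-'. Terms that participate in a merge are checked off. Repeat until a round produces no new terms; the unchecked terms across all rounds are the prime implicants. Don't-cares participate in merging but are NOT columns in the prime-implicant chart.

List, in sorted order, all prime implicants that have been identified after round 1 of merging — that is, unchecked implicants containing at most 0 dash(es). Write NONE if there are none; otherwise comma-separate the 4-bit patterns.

Round 0: 0001✓ 0011✓ 0100✓ 0101✓ 1000✓ 1001✓ 1011✓ 1110✓ 1111✓
Round 1: -001✓ -011✓ 0-01 00-1✓ 010- 1-11 10-1✓ 100- 111-
Round 2: -0-1
PIs = {-0-1, 0-01, 010-, 1-11, 100-, 111-}

NONE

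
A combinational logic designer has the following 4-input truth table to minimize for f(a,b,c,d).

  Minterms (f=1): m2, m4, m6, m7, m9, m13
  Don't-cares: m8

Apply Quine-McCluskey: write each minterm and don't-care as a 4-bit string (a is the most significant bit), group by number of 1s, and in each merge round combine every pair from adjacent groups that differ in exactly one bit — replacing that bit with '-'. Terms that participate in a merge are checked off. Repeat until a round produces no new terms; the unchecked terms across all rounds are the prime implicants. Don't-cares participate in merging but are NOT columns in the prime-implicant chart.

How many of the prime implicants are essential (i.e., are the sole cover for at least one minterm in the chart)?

4

Round 0: 0010✓ 0100✓ 0110✓ 0111✓ 1000✓ 1001✓ 1101✓
Round 1: 0-10 01-0 011- 1-01 100-
PIs = {0-10, 01-0, 011-, 1-01, 100-}
Coverage chart:
  m2: 0-10 ←essential
  m4: 01-0 ←essential
  m6: 0-10,01-0,011-
  m7: 011- ←essential
  m9: 1-01,100-
  m13: 1-01 ←essential
Essential: 0-10, 01-0, 011-, 1-01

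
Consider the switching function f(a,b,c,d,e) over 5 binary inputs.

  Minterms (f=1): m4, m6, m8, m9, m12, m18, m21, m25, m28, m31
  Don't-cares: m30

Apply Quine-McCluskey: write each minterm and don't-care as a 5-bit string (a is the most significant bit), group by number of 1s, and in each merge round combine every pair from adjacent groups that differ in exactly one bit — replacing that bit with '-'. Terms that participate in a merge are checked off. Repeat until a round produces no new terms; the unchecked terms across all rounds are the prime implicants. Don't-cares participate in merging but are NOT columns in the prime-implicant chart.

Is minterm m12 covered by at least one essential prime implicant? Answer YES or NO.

Round 0: 00100✓ 00110✓ 01000✓ 01001✓ 01100✓ 10010 10101 11001✓ 11100✓ 11110✓ 11111✓
Round 1: -1001 -1100 0-100 001-0 01-00 0100- 111-0 1111-
PIs = {-1001, -1100, 0-100, 001-0, 01-00, 0100-, 10010, 10101, 111-0, 1111-}
Coverage chart:
  m4: 0-100,001-0
  m6: 001-0 ←essential
  m8: 01-00,0100-
  m9: -1001,0100-
  m12: -1100,0-100,01-00
  m18: 10010 ←essential
  m21: 10101 ←essential
  m25: -1001 ←essential
  m28: -1100,111-0
  m31: 1111- ←essential
Essential: -1001, 001-0, 10010, 10101, 1111-

NO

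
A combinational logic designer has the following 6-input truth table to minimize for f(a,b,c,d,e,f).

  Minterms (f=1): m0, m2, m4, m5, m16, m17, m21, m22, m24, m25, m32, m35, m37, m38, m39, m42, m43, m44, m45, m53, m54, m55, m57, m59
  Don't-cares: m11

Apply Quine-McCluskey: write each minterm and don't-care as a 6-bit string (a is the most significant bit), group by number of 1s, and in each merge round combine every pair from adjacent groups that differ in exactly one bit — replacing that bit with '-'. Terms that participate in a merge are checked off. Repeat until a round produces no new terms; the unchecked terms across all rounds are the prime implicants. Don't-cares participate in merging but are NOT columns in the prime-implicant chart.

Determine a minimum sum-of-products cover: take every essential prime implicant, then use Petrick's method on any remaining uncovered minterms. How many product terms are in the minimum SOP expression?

11

Round 0: 000000✓ 000010✓ 000100✓ 000101✓ 001011✓ 010000✓ 010001✓ 010101✓ 010110✓ 011000✓ 011001✓ 100000✓ 100011✓ 100101✓ 100110✓ 100111✓ 101010✓ 101011✓ 101100✓ 101101✓ 110101✓ 110110✓ 110111✓ 111001✓ 111011✓
Round 1: -00000 -00101✓ -01011 -10101✓ -10110 -11001 0-0000 0-0101✓ 000-00 0000-0 00010- 01-000✓ 01-001✓ 010-01 01000-✓ 01100-✓ 1-0101✓ 1-0110✓ 1-0111✓ 1-1011 10-011 10-101 100-11 1001-1✓ 10011-✓ 10101- 10110- 1101-1✓ 11011-✓ 1110-1
Round 2: --0101 01-00- 1-01-1 1-011-
PIs = {--0101, -00000, -01011, -10110, -11001, 0-0000, 000-00, 0000-0, 00010-, 01-00-, 010-01, 1-01-1, 1-011-, 1-1011, 10-011, 10-101, 100-11, 10101-, 10110-, 1110-1}
Coverage chart:
  m0: -00000,0-0000,000-00,0000-0
  m2: 0000-0 ←essential
  m4: 000-00,00010-
  m5: --0101,00010-
  m16: 0-0000,01-00-
  m17: 01-00-,010-01
  m21: --0101,010-01
  m22: -10110 ←essential
  m24: 01-00- ←essential
  m25: -11001,01-00-
  m32: -00000 ←essential
  m35: 10-011,100-11
  m37: --0101,1-01-1,10-101
  m38: 1-011- ←essential
  m39: 1-01-1,1-011-,100-11
  m42: 10101- ←essential
  m43: -01011,1-1011,10-011,10101-
  m44: 10110- ←essential
  m45: 10-101,10110-
  m53: --0101,1-01-1
  m54: -10110,1-011-
  m55: 1-01-1,1-011-
  m57: -11001,1110-1
  m59: 1-1011,1110-1
Essential: -00000, -10110, 0000-0, 01-00-, 1-011-, 10101-, 10110-
Petrick residual → --0101, 000-00, 10-011, 1110-1
Min cover (11 terms): c'de'f + b'c'd'e'f' + bc'def' + a'b'c'e'f' + a'b'c'd'f' + a'bd'e' + ac'de + ab'd'ef + ab'cd'e + ab'cde' + abcd'f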